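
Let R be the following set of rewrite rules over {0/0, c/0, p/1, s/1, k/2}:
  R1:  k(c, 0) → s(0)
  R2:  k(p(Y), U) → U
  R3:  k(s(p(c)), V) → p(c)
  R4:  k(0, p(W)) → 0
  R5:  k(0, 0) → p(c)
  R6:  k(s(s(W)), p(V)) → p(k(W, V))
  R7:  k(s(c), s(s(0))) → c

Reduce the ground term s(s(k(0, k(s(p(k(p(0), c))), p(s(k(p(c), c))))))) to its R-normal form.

1. s(s(k(0, k(s(p(k(p(0), c))), p(s(k(p(c), c)))))))  →  s(s(k(0, k(s(p(c)), p(s(k(p(c), c)))))))   [R2 at 1.1.2.1.1.1]
2. s(s(k(0, k(s(p(c)), p(s(k(p(c), c)))))))  →  s(s(k(0, p(c))))   [R3 at 1.1.2]
3. s(s(k(0, p(c))))  →  s(s(0))   [R4 at 1.1]

s(s(0))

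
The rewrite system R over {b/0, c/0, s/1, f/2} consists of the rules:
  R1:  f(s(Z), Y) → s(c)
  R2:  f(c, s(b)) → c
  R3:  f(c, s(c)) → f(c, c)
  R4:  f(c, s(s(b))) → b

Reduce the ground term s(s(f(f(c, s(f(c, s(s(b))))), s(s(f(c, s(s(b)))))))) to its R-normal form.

1. s(s(f(f(c, s(f(c, s(s(b))))), s(s(f(c, s(s(b))))))))  →  s(s(f(f(c, s(b)), s(s(f(c, s(s(b))))))))   [R4 at 1.1.1.2.1]
2. s(s(f(f(c, s(b)), s(s(f(c, s(s(b))))))))  →  s(s(f(c, s(s(f(c, s(s(b))))))))   [R2 at 1.1.1]
3. s(s(f(c, s(s(f(c, s(s(b))))))))  →  s(s(f(c, s(s(b)))))   [R4 at 1.1.2.1.1]
4. s(s(f(c, s(s(b)))))  →  s(s(b))   [R4 at 1.1]

s(s(b))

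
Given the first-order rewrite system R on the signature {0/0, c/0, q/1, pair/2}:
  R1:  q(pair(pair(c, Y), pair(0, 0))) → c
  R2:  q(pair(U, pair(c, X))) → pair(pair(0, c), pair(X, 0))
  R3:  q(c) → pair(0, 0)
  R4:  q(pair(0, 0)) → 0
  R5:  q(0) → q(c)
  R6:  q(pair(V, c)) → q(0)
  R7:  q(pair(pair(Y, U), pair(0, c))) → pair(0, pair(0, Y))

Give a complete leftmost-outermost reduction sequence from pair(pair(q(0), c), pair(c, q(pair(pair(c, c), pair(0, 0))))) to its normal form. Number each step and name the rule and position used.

pair(pair(pair(0, 0), c), pair(c, c))

1. pair(pair(q(0), c), pair(c, q(pair(pair(c, c), pair(0, 0)))))  →  pair(pair(q(c), c), pair(c, q(pair(pair(c, c), pair(0, 0)))))   [R5 at 1.1]
2. pair(pair(q(c), c), pair(c, q(pair(pair(c, c), pair(0, 0)))))  →  pair(pair(pair(0, 0), c), pair(c, q(pair(pair(c, c), pair(0, 0)))))   [R3 at 1.1]
3. pair(pair(pair(0, 0), c), pair(c, q(pair(pair(c, c), pair(0, 0)))))  →  pair(pair(pair(0, 0), c), pair(c, c))   [R1 at 2.2]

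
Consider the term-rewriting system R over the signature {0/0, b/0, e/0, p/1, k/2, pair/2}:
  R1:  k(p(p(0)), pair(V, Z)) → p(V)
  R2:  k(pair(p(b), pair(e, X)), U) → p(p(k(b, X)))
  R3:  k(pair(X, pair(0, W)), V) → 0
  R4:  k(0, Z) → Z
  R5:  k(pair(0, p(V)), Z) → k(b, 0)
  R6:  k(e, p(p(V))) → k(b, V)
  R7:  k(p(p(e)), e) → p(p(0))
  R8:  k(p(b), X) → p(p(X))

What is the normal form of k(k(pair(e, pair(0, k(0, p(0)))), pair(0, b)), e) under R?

1. k(k(pair(e, pair(0, k(0, p(0)))), pair(0, b)), e)  →  k(0, e)   [R3 at 1]
2. k(0, e)  →  e   [R4 at ε]

e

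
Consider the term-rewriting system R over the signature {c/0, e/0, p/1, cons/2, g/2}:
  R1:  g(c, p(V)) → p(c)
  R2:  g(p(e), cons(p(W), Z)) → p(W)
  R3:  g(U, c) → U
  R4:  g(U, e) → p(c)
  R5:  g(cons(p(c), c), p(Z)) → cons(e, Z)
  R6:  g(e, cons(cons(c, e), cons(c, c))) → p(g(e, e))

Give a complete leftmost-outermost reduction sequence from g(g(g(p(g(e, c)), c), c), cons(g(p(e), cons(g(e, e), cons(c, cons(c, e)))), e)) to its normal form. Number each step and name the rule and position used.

p(c)

1. g(g(g(p(g(e, c)), c), c), cons(g(p(e), cons(g(e, e), cons(c, cons(c, e)))), e))  →  g(g(p(g(e, c)), c), cons(g(p(e), cons(g(e, e), cons(c, cons(c, e)))), e))   [R3 at 1]
2. g(g(p(g(e, c)), c), cons(g(p(e), cons(g(e, e), cons(c, cons(c, e)))), e))  →  g(p(g(e, c)), cons(g(p(e), cons(g(e, e), cons(c, cons(c, e)))), e))   [R3 at 1]
3. g(p(g(e, c)), cons(g(p(e), cons(g(e, e), cons(c, cons(c, e)))), e))  →  g(p(e), cons(g(p(e), cons(g(e, e), cons(c, cons(c, e)))), e))   [R3 at 1.1]
4. g(p(e), cons(g(p(e), cons(g(e, e), cons(c, cons(c, e)))), e))  →  g(p(e), cons(g(p(e), cons(p(c), cons(c, cons(c, e)))), e))   [R4 at 2.1.2.1]
5. g(p(e), cons(g(p(e), cons(p(c), cons(c, cons(c, e)))), e))  →  g(p(e), cons(p(c), e))   [R2 at 2.1]
6. g(p(e), cons(p(c), e))  →  p(c)   [R2 at ε]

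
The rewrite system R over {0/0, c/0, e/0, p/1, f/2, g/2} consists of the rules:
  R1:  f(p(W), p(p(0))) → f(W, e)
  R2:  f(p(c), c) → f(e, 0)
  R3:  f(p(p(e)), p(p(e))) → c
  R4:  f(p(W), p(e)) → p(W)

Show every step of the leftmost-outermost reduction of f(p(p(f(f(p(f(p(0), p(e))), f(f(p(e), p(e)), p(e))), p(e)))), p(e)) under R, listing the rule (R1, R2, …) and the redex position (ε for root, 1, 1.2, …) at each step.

1. f(p(p(f(f(p(f(p(0), p(e))), f(f(p(e), p(e)), p(e))), p(e)))), p(e))  →  p(p(f(f(p(f(p(0), p(e))), f(f(p(e), p(e)), p(e))), p(e))))   [R4 at ε]
2. p(p(f(f(p(f(p(0), p(e))), f(f(p(e), p(e)), p(e))), p(e))))  →  p(p(f(f(p(p(0)), f(f(p(e), p(e)), p(e))), p(e))))   [R4 at 1.1.1.1.1]
3. p(p(f(f(p(p(0)), f(f(p(e), p(e)), p(e))), p(e))))  →  p(p(f(f(p(p(0)), f(p(e), p(e))), p(e))))   [R4 at 1.1.1.2.1]
4. p(p(f(f(p(p(0)), f(p(e), p(e))), p(e))))  →  p(p(f(f(p(p(0)), p(e)), p(e))))   [R4 at 1.1.1.2]
5. p(p(f(f(p(p(0)), p(e)), p(e))))  →  p(p(f(p(p(0)), p(e))))   [R4 at 1.1.1]
6. p(p(f(p(p(0)), p(e))))  →  p(p(p(p(0))))   [R4 at 1.1]

p(p(p(p(0))))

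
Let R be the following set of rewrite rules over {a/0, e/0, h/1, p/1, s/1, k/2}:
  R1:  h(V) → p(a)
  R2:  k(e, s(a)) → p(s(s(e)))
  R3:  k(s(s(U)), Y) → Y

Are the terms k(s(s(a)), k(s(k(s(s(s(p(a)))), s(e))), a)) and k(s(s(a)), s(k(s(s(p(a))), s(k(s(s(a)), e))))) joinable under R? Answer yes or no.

no — NF(t₁) = a, NF(t₂) = s(s(e))

Reduce t₁ = k(s(s(a)), k(s(k(s(s(s(p(a)))), s(e))), a)):
1. k(s(s(a)), k(s(k(s(s(s(p(a)))), s(e))), a))  →  k(s(k(s(s(s(p(a)))), s(e))), a)   [R3 at ε]
2. k(s(k(s(s(s(p(a)))), s(e))), a)  →  k(s(s(e)), a)   [R3 at 1.1]
3. k(s(s(e)), a)  →  a   [R3 at ε]

Reduce t₂ = k(s(s(a)), s(k(s(s(p(a))), s(k(s(s(a)), e))))):
1. k(s(s(a)), s(k(s(s(p(a))), s(k(s(s(a)), e)))))  →  s(k(s(s(p(a))), s(k(s(s(a)), e))))   [R3 at ε]
2. s(k(s(s(p(a))), s(k(s(s(a)), e))))  →  s(s(k(s(s(a)), e)))   [R3 at 1]
3. s(s(k(s(s(a)), e)))  →  s(s(e))   [R3 at 1.1]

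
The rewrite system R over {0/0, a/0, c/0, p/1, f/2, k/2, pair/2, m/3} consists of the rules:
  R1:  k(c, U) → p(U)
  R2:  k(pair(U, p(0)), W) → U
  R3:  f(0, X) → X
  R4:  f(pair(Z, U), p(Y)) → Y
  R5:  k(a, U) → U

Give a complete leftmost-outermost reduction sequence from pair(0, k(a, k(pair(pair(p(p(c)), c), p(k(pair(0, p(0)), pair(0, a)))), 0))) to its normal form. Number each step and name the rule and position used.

pair(0, pair(p(p(c)), c))

1. pair(0, k(a, k(pair(pair(p(p(c)), c), p(k(pair(0, p(0)), pair(0, a)))), 0)))  →  pair(0, k(pair(pair(p(p(c)), c), p(k(pair(0, p(0)), pair(0, a)))), 0))   [R5 at 2]
2. pair(0, k(pair(pair(p(p(c)), c), p(k(pair(0, p(0)), pair(0, a)))), 0))  →  pair(0, k(pair(pair(p(p(c)), c), p(0)), 0))   [R2 at 2.1.2.1]
3. pair(0, k(pair(pair(p(p(c)), c), p(0)), 0))  →  pair(0, pair(p(p(c)), c))   [R2 at 2]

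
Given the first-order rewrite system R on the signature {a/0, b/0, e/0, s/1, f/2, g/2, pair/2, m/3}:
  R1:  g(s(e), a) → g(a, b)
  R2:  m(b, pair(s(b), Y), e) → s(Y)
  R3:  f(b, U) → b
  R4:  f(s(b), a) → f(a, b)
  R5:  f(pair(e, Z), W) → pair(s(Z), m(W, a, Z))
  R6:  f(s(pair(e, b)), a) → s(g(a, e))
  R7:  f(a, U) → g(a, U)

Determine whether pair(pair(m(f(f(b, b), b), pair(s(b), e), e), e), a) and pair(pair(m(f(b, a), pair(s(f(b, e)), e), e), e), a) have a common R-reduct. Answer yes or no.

Reduce t₁ = pair(pair(m(f(f(b, b), b), pair(s(b), e), e), e), a):
1. pair(pair(m(f(f(b, b), b), pair(s(b), e), e), e), a)  →  pair(pair(m(f(b, b), pair(s(b), e), e), e), a)   [R3 at 1.1.1.1]
2. pair(pair(m(f(b, b), pair(s(b), e), e), e), a)  →  pair(pair(m(b, pair(s(b), e), e), e), a)   [R3 at 1.1.1]
3. pair(pair(m(b, pair(s(b), e), e), e), a)  →  pair(pair(s(e), e), a)   [R2 at 1.1]

Reduce t₂ = pair(pair(m(f(b, a), pair(s(f(b, e)), e), e), e), a):
1. pair(pair(m(f(b, a), pair(s(f(b, e)), e), e), e), a)  →  pair(pair(m(b, pair(s(f(b, e)), e), e), e), a)   [R3 at 1.1.1]
2. pair(pair(m(b, pair(s(f(b, e)), e), e), e), a)  →  pair(pair(m(b, pair(s(b), e), e), e), a)   [R3 at 1.1.2.1.1]
3. pair(pair(m(b, pair(s(b), e), e), e), a)  →  pair(pair(s(e), e), a)   [R2 at 1.1]

yes — NF(t₁) = pair(pair(s(e), e), a), NF(t₂) = pair(pair(s(e), e), a)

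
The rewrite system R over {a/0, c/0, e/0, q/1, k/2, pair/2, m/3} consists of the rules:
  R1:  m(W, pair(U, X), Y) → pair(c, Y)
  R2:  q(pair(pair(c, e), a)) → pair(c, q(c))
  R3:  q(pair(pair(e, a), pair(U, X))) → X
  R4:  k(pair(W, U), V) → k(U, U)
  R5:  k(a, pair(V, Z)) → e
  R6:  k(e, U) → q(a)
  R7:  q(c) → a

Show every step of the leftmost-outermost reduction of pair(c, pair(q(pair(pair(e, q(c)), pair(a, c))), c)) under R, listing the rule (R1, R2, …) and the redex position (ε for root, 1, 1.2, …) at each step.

1. pair(c, pair(q(pair(pair(e, q(c)), pair(a, c))), c))  →  pair(c, pair(q(pair(pair(e, a), pair(a, c))), c))   [R7 at 2.1.1.1.2]
2. pair(c, pair(q(pair(pair(e, a), pair(a, c))), c))  →  pair(c, pair(c, c))   [R3 at 2.1]

pair(c, pair(c, c))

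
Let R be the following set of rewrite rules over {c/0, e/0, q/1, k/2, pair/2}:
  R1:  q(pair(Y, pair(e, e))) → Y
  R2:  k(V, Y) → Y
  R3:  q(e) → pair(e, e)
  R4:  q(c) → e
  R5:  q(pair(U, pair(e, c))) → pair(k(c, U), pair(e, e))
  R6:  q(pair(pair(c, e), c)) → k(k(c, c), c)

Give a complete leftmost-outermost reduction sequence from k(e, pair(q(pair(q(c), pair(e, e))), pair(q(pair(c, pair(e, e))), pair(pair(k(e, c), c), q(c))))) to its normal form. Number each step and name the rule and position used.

1. k(e, pair(q(pair(q(c), pair(e, e))), pair(q(pair(c, pair(e, e))), pair(pair(k(e, c), c), q(c)))))  →  pair(q(pair(q(c), pair(e, e))), pair(q(pair(c, pair(e, e))), pair(pair(k(e, c), c), q(c))))   [R2 at ε]
2. pair(q(pair(q(c), pair(e, e))), pair(q(pair(c, pair(e, e))), pair(pair(k(e, c), c), q(c))))  →  pair(q(c), pair(q(pair(c, pair(e, e))), pair(pair(k(e, c), c), q(c))))   [R1 at 1]
3. pair(q(c), pair(q(pair(c, pair(e, e))), pair(pair(k(e, c), c), q(c))))  →  pair(e, pair(q(pair(c, pair(e, e))), pair(pair(k(e, c), c), q(c))))   [R4 at 1]
4. pair(e, pair(q(pair(c, pair(e, e))), pair(pair(k(e, c), c), q(c))))  →  pair(e, pair(c, pair(pair(k(e, c), c), q(c))))   [R1 at 2.1]
5. pair(e, pair(c, pair(pair(k(e, c), c), q(c))))  →  pair(e, pair(c, pair(pair(c, c), q(c))))   [R2 at 2.2.1.1]
6. pair(e, pair(c, pair(pair(c, c), q(c))))  →  pair(e, pair(c, pair(pair(c, c), e)))   [R4 at 2.2.2]

pair(e, pair(c, pair(pair(c, c), e)))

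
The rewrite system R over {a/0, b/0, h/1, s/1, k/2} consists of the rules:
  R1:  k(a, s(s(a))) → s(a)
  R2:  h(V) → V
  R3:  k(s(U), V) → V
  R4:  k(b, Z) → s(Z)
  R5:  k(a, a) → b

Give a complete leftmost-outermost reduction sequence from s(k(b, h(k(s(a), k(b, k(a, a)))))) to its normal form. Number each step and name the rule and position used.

s(s(s(b)))

1. s(k(b, h(k(s(a), k(b, k(a, a))))))  →  s(s(h(k(s(a), k(b, k(a, a))))))   [R4 at 1]
2. s(s(h(k(s(a), k(b, k(a, a))))))  →  s(s(k(s(a), k(b, k(a, a)))))   [R2 at 1.1]
3. s(s(k(s(a), k(b, k(a, a)))))  →  s(s(k(b, k(a, a))))   [R3 at 1.1]
4. s(s(k(b, k(a, a))))  →  s(s(s(k(a, a))))   [R4 at 1.1]
5. s(s(s(k(a, a))))  →  s(s(s(b)))   [R5 at 1.1.1]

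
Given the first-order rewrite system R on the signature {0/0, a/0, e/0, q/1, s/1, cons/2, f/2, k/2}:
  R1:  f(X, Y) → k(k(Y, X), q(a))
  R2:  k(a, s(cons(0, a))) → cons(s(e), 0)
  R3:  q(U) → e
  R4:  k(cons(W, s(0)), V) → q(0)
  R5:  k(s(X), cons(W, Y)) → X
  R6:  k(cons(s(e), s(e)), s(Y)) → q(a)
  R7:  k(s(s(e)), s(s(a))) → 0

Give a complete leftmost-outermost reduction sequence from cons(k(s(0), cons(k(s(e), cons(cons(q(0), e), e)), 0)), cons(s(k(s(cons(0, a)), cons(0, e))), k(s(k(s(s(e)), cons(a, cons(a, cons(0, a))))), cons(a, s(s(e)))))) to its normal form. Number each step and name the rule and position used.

cons(0, cons(s(cons(0, a)), s(e)))

1. cons(k(s(0), cons(k(s(e), cons(cons(q(0), e), e)), 0)), cons(s(k(s(cons(0, a)), cons(0, e))), k(s(k(s(s(e)), cons(a, cons(a, cons(0, a))))), cons(a, s(s(e))))))  →  cons(0, cons(s(k(s(cons(0, a)), cons(0, e))), k(s(k(s(s(e)), cons(a, cons(a, cons(0, a))))), cons(a, s(s(e))))))   [R5 at 1]
2. cons(0, cons(s(k(s(cons(0, a)), cons(0, e))), k(s(k(s(s(e)), cons(a, cons(a, cons(0, a))))), cons(a, s(s(e))))))  →  cons(0, cons(s(cons(0, a)), k(s(k(s(s(e)), cons(a, cons(a, cons(0, a))))), cons(a, s(s(e))))))   [R5 at 2.1.1]
3. cons(0, cons(s(cons(0, a)), k(s(k(s(s(e)), cons(a, cons(a, cons(0, a))))), cons(a, s(s(e))))))  →  cons(0, cons(s(cons(0, a)), k(s(s(e)), cons(a, cons(a, cons(0, a))))))   [R5 at 2.2]
4. cons(0, cons(s(cons(0, a)), k(s(s(e)), cons(a, cons(a, cons(0, a))))))  →  cons(0, cons(s(cons(0, a)), s(e)))   [R5 at 2.2]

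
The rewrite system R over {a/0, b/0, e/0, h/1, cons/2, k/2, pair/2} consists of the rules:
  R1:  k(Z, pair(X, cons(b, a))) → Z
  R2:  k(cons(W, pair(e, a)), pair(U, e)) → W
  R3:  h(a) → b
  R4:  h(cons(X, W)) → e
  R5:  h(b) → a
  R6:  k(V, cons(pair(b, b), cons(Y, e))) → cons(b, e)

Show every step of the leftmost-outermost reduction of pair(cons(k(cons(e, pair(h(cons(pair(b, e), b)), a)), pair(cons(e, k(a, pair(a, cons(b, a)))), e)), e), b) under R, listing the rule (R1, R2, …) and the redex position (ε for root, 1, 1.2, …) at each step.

pair(cons(e, e), b)

1. pair(cons(k(cons(e, pair(h(cons(pair(b, e), b)), a)), pair(cons(e, k(a, pair(a, cons(b, a)))), e)), e), b)  →  pair(cons(k(cons(e, pair(e, a)), pair(cons(e, k(a, pair(a, cons(b, a)))), e)), e), b)   [R4 at 1.1.1.2.1]
2. pair(cons(k(cons(e, pair(e, a)), pair(cons(e, k(a, pair(a, cons(b, a)))), e)), e), b)  →  pair(cons(e, e), b)   [R2 at 1.1]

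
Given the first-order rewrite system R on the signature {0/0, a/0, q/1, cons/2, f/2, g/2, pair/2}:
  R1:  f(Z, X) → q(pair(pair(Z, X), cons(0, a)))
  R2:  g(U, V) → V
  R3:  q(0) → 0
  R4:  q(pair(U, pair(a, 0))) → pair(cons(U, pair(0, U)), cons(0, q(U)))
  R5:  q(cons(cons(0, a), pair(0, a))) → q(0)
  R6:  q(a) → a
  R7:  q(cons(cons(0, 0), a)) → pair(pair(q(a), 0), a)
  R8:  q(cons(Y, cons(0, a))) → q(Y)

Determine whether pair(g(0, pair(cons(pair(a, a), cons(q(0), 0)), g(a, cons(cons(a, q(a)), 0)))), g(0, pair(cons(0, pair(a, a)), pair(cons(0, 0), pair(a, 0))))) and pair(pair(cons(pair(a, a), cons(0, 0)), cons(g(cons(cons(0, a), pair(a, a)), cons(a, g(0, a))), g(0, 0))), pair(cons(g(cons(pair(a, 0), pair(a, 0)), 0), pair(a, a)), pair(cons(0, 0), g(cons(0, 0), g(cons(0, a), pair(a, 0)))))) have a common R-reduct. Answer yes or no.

yes — NF(t₁) = pair(pair(cons(pair(a, a), cons(0, 0)), cons(cons(a, a), 0)), pair(cons(0, pair(a, a)), pair(cons(0, 0), pair(a, 0)))), NF(t₂) = pair(pair(cons(pair(a, a), cons(0, 0)), cons(cons(a, a), 0)), pair(cons(0, pair(a, a)), pair(cons(0, 0), pair(a, 0))))

Reduce t₁ = pair(g(0, pair(cons(pair(a, a), cons(q(0), 0)), g(a, cons(cons(a, q(a)), 0)))), g(0, pair(cons(0, pair(a, a)), pair(cons(0, 0), pair(a, 0))))):
1. pair(g(0, pair(cons(pair(a, a), cons(q(0), 0)), g(a, cons(cons(a, q(a)), 0)))), g(0, pair(cons(0, pair(a, a)), pair(cons(0, 0), pair(a, 0)))))  →  pair(pair(cons(pair(a, a), cons(q(0), 0)), g(a, cons(cons(a, q(a)), 0))), g(0, pair(cons(0, pair(a, a)), pair(cons(0, 0), pair(a, 0)))))   [R2 at 1]
2. pair(pair(cons(pair(a, a), cons(q(0), 0)), g(a, cons(cons(a, q(a)), 0))), g(0, pair(cons(0, pair(a, a)), pair(cons(0, 0), pair(a, 0)))))  →  pair(pair(cons(pair(a, a), cons(0, 0)), g(a, cons(cons(a, q(a)), 0))), g(0, pair(cons(0, pair(a, a)), pair(cons(0, 0), pair(a, 0)))))   [R3 at 1.1.2.1]
3. pair(pair(cons(pair(a, a), cons(0, 0)), g(a, cons(cons(a, q(a)), 0))), g(0, pair(cons(0, pair(a, a)), pair(cons(0, 0), pair(a, 0)))))  →  pair(pair(cons(pair(a, a), cons(0, 0)), cons(cons(a, q(a)), 0)), g(0, pair(cons(0, pair(a, a)), pair(cons(0, 0), pair(a, 0)))))   [R2 at 1.2]
4. pair(pair(cons(pair(a, a), cons(0, 0)), cons(cons(a, q(a)), 0)), g(0, pair(cons(0, pair(a, a)), pair(cons(0, 0), pair(a, 0)))))  →  pair(pair(cons(pair(a, a), cons(0, 0)), cons(cons(a, a), 0)), g(0, pair(cons(0, pair(a, a)), pair(cons(0, 0), pair(a, 0)))))   [R6 at 1.2.1.2]
5. pair(pair(cons(pair(a, a), cons(0, 0)), cons(cons(a, a), 0)), g(0, pair(cons(0, pair(a, a)), pair(cons(0, 0), pair(a, 0)))))  →  pair(pair(cons(pair(a, a), cons(0, 0)), cons(cons(a, a), 0)), pair(cons(0, pair(a, a)), pair(cons(0, 0), pair(a, 0))))   [R2 at 2]

Reduce t₂ = pair(pair(cons(pair(a, a), cons(0, 0)), cons(g(cons(cons(0, a), pair(a, a)), cons(a, g(0, a))), g(0, 0))), pair(cons(g(cons(pair(a, 0), pair(a, 0)), 0), pair(a, a)), pair(cons(0, 0), g(cons(0, 0), g(cons(0, a), pair(a, 0)))))):
1. pair(pair(cons(pair(a, a), cons(0, 0)), cons(g(cons(cons(0, a), pair(a, a)), cons(a, g(0, a))), g(0, 0))), pair(cons(g(cons(pair(a, 0), pair(a, 0)), 0), pair(a, a)), pair(cons(0, 0), g(cons(0, 0), g(cons(0, a), pair(a, 0))))))  →  pair(pair(cons(pair(a, a), cons(0, 0)), cons(cons(a, g(0, a)), g(0, 0))), pair(cons(g(cons(pair(a, 0), pair(a, 0)), 0), pair(a, a)), pair(cons(0, 0), g(cons(0, 0), g(cons(0, a), pair(a, 0))))))   [R2 at 1.2.1]
2. pair(pair(cons(pair(a, a), cons(0, 0)), cons(cons(a, g(0, a)), g(0, 0))), pair(cons(g(cons(pair(a, 0), pair(a, 0)), 0), pair(a, a)), pair(cons(0, 0), g(cons(0, 0), g(cons(0, a), pair(a, 0))))))  →  pair(pair(cons(pair(a, a), cons(0, 0)), cons(cons(a, a), g(0, 0))), pair(cons(g(cons(pair(a, 0), pair(a, 0)), 0), pair(a, a)), pair(cons(0, 0), g(cons(0, 0), g(cons(0, a), pair(a, 0))))))   [R2 at 1.2.1.2]
3. pair(pair(cons(pair(a, a), cons(0, 0)), cons(cons(a, a), g(0, 0))), pair(cons(g(cons(pair(a, 0), pair(a, 0)), 0), pair(a, a)), pair(cons(0, 0), g(cons(0, 0), g(cons(0, a), pair(a, 0))))))  →  pair(pair(cons(pair(a, a), cons(0, 0)), cons(cons(a, a), 0)), pair(cons(g(cons(pair(a, 0), pair(a, 0)), 0), pair(a, a)), pair(cons(0, 0), g(cons(0, 0), g(cons(0, a), pair(a, 0))))))   [R2 at 1.2.2]
4. pair(pair(cons(pair(a, a), cons(0, 0)), cons(cons(a, a), 0)), pair(cons(g(cons(pair(a, 0), pair(a, 0)), 0), pair(a, a)), pair(cons(0, 0), g(cons(0, 0), g(cons(0, a), pair(a, 0))))))  →  pair(pair(cons(pair(a, a), cons(0, 0)), cons(cons(a, a), 0)), pair(cons(0, pair(a, a)), pair(cons(0, 0), g(cons(0, 0), g(cons(0, a), pair(a, 0))))))   [R2 at 2.1.1]
5. pair(pair(cons(pair(a, a), cons(0, 0)), cons(cons(a, a), 0)), pair(cons(0, pair(a, a)), pair(cons(0, 0), g(cons(0, 0), g(cons(0, a), pair(a, 0))))))  →  pair(pair(cons(pair(a, a), cons(0, 0)), cons(cons(a, a), 0)), pair(cons(0, pair(a, a)), pair(cons(0, 0), g(cons(0, a), pair(a, 0)))))   [R2 at 2.2.2]
6. pair(pair(cons(pair(a, a), cons(0, 0)), cons(cons(a, a), 0)), pair(cons(0, pair(a, a)), pair(cons(0, 0), g(cons(0, a), pair(a, 0)))))  →  pair(pair(cons(pair(a, a), cons(0, 0)), cons(cons(a, a), 0)), pair(cons(0, pair(a, a)), pair(cons(0, 0), pair(a, 0))))   [R2 at 2.2.2]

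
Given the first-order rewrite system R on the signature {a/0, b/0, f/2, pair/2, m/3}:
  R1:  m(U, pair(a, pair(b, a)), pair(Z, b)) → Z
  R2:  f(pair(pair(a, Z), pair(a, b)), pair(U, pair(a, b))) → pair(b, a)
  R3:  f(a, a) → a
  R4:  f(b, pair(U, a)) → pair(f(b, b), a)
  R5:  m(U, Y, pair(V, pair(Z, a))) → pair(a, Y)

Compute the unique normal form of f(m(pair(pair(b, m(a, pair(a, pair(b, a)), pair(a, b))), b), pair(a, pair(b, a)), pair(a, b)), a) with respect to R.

1. f(m(pair(pair(b, m(a, pair(a, pair(b, a)), pair(a, b))), b), pair(a, pair(b, a)), pair(a, b)), a)  →  f(a, a)   [R1 at 1]
2. f(a, a)  →  a   [R3 at ε]

a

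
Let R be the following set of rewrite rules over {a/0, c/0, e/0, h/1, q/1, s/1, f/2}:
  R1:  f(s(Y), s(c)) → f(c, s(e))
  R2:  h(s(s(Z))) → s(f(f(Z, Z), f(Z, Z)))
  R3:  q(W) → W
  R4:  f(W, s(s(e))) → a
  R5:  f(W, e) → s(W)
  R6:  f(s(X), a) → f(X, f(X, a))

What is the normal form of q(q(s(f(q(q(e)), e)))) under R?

s(s(e))

1. q(q(s(f(q(q(e)), e))))  →  q(s(f(q(q(e)), e)))   [R3 at ε]
2. q(s(f(q(q(e)), e)))  →  s(f(q(q(e)), e))   [R3 at ε]
3. s(f(q(q(e)), e))  →  s(s(q(q(e))))   [R5 at 1]
4. s(s(q(q(e))))  →  s(s(q(e)))   [R3 at 1.1]
5. s(s(q(e)))  →  s(s(e))   [R3 at 1.1]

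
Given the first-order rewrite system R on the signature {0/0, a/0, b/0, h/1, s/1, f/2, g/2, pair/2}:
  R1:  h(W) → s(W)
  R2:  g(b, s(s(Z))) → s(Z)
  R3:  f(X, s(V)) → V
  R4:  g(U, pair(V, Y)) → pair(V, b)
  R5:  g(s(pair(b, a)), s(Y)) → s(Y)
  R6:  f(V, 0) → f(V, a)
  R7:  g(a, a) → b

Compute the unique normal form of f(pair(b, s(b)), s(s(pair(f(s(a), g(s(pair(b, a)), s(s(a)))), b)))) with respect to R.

s(pair(s(a), b))

1. f(pair(b, s(b)), s(s(pair(f(s(a), g(s(pair(b, a)), s(s(a)))), b))))  →  s(pair(f(s(a), g(s(pair(b, a)), s(s(a)))), b))   [R3 at ε]
2. s(pair(f(s(a), g(s(pair(b, a)), s(s(a)))), b))  →  s(pair(f(s(a), s(s(a))), b))   [R5 at 1.1.2]
3. s(pair(f(s(a), s(s(a))), b))  →  s(pair(s(a), b))   [R3 at 1.1]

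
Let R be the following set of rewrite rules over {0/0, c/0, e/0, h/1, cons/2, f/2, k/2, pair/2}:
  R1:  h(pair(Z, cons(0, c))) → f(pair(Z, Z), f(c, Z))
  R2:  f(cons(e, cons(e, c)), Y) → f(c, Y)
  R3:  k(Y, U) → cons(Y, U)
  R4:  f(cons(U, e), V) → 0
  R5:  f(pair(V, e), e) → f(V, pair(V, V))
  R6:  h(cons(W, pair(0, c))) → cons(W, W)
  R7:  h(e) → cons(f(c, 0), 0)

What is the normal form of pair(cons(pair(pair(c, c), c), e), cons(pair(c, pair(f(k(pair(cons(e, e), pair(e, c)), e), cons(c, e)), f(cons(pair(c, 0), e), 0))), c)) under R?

pair(cons(pair(pair(c, c), c), e), cons(pair(c, pair(0, 0)), c))

1. pair(cons(pair(pair(c, c), c), e), cons(pair(c, pair(f(k(pair(cons(e, e), pair(e, c)), e), cons(c, e)), f(cons(pair(c, 0), e), 0))), c))  →  pair(cons(pair(pair(c, c), c), e), cons(pair(c, pair(f(cons(pair(cons(e, e), pair(e, c)), e), cons(c, e)), f(cons(pair(c, 0), e), 0))), c))   [R3 at 2.1.2.1.1]
2. pair(cons(pair(pair(c, c), c), e), cons(pair(c, pair(f(cons(pair(cons(e, e), pair(e, c)), e), cons(c, e)), f(cons(pair(c, 0), e), 0))), c))  →  pair(cons(pair(pair(c, c), c), e), cons(pair(c, pair(0, f(cons(pair(c, 0), e), 0))), c))   [R4 at 2.1.2.1]
3. pair(cons(pair(pair(c, c), c), e), cons(pair(c, pair(0, f(cons(pair(c, 0), e), 0))), c))  →  pair(cons(pair(pair(c, c), c), e), cons(pair(c, pair(0, 0)), c))   [R4 at 2.1.2.2]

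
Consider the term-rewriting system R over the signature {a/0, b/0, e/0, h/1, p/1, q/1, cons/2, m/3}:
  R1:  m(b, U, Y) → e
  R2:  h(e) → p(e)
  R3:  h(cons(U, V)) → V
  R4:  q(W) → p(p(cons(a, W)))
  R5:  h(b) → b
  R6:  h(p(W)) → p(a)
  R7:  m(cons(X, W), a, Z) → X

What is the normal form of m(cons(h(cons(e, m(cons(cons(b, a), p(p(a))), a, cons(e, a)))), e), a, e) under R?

1. m(cons(h(cons(e, m(cons(cons(b, a), p(p(a))), a, cons(e, a)))), e), a, e)  →  h(cons(e, m(cons(cons(b, a), p(p(a))), a, cons(e, a))))   [R7 at ε]
2. h(cons(e, m(cons(cons(b, a), p(p(a))), a, cons(e, a))))  →  m(cons(cons(b, a), p(p(a))), a, cons(e, a))   [R3 at ε]
3. m(cons(cons(b, a), p(p(a))), a, cons(e, a))  →  cons(b, a)   [R7 at ε]

cons(b, a)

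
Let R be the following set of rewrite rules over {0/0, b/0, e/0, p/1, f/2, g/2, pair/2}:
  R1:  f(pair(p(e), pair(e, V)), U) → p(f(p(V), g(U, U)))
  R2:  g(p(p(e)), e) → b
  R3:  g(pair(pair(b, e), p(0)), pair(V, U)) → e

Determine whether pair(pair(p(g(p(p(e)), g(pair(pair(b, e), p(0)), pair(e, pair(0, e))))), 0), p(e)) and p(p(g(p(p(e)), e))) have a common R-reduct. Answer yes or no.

no — NF(t₁) = pair(pair(p(b), 0), p(e)), NF(t₂) = p(p(b))

Reduce t₁ = pair(pair(p(g(p(p(e)), g(pair(pair(b, e), p(0)), pair(e, pair(0, e))))), 0), p(e)):
1. pair(pair(p(g(p(p(e)), g(pair(pair(b, e), p(0)), pair(e, pair(0, e))))), 0), p(e))  →  pair(pair(p(g(p(p(e)), e)), 0), p(e))   [R3 at 1.1.1.2]
2. pair(pair(p(g(p(p(e)), e)), 0), p(e))  →  pair(pair(p(b), 0), p(e))   [R2 at 1.1.1]

Reduce t₂ = p(p(g(p(p(e)), e))):
1. p(p(g(p(p(e)), e)))  →  p(p(b))   [R2 at 1.1]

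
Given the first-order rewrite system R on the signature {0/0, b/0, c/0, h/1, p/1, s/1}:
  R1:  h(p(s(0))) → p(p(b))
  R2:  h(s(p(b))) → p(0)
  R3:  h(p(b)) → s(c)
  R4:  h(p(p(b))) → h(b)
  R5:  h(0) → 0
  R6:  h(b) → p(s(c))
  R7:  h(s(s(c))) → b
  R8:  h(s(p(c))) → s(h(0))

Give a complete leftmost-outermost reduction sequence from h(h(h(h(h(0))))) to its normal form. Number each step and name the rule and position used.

1. h(h(h(h(h(0)))))  →  h(h(h(h(0))))   [R5 at 1.1.1.1]
2. h(h(h(h(0))))  →  h(h(h(0)))   [R5 at 1.1.1]
3. h(h(h(0)))  →  h(h(0))   [R5 at 1.1]
4. h(h(0))  →  h(0)   [R5 at 1]
5. h(0)  →  0   [R5 at ε]

0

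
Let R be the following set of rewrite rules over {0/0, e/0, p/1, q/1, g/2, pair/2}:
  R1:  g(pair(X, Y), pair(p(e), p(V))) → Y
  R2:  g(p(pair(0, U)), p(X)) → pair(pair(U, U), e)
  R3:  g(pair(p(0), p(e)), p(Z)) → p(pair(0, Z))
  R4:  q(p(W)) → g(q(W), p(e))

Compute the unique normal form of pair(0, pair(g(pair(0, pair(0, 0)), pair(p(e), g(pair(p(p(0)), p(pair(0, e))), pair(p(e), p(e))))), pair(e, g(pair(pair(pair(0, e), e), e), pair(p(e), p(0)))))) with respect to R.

1. pair(0, pair(g(pair(0, pair(0, 0)), pair(p(e), g(pair(p(p(0)), p(pair(0, e))), pair(p(e), p(e))))), pair(e, g(pair(pair(pair(0, e), e), e), pair(p(e), p(0))))))  →  pair(0, pair(g(pair(0, pair(0, 0)), pair(p(e), p(pair(0, e)))), pair(e, g(pair(pair(pair(0, e), e), e), pair(p(e), p(0))))))   [R1 at 2.1.2.2]
2. pair(0, pair(g(pair(0, pair(0, 0)), pair(p(e), p(pair(0, e)))), pair(e, g(pair(pair(pair(0, e), e), e), pair(p(e), p(0))))))  →  pair(0, pair(pair(0, 0), pair(e, g(pair(pair(pair(0, e), e), e), pair(p(e), p(0))))))   [R1 at 2.1]
3. pair(0, pair(pair(0, 0), pair(e, g(pair(pair(pair(0, e), e), e), pair(p(e), p(0))))))  →  pair(0, pair(pair(0, 0), pair(e, e)))   [R1 at 2.2.2]

pair(0, pair(pair(0, 0), pair(e, e)))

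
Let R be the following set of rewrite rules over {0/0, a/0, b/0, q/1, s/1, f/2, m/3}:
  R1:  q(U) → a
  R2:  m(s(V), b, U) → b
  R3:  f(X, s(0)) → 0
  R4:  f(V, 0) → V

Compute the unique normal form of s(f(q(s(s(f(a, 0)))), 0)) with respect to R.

s(a)

1. s(f(q(s(s(f(a, 0)))), 0))  →  s(q(s(s(f(a, 0)))))   [R4 at 1]
2. s(q(s(s(f(a, 0)))))  →  s(a)   [R1 at 1]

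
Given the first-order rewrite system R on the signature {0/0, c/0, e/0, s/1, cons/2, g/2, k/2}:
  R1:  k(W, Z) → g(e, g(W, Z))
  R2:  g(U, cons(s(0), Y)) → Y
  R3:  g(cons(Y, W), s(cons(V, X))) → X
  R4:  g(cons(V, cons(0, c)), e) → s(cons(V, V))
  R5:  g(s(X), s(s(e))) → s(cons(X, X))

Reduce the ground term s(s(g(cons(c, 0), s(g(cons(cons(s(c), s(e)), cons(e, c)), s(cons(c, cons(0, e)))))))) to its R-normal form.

s(s(e))

1. s(s(g(cons(c, 0), s(g(cons(cons(s(c), s(e)), cons(e, c)), s(cons(c, cons(0, e))))))))  →  s(s(g(cons(c, 0), s(cons(0, e)))))   [R3 at 1.1.2.1]
2. s(s(g(cons(c, 0), s(cons(0, e)))))  →  s(s(e))   [R3 at 1.1]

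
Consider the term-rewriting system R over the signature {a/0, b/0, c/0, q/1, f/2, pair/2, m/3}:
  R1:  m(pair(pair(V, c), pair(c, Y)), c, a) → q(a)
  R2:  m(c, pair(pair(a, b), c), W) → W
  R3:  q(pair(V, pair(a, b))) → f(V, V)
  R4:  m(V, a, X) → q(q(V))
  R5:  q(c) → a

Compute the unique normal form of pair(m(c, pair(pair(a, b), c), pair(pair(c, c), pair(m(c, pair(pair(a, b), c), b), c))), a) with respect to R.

1. pair(m(c, pair(pair(a, b), c), pair(pair(c, c), pair(m(c, pair(pair(a, b), c), b), c))), a)  →  pair(pair(pair(c, c), pair(m(c, pair(pair(a, b), c), b), c)), a)   [R2 at 1]
2. pair(pair(pair(c, c), pair(m(c, pair(pair(a, b), c), b), c)), a)  →  pair(pair(pair(c, c), pair(b, c)), a)   [R2 at 1.2.1]

pair(pair(pair(c, c), pair(b, c)), a)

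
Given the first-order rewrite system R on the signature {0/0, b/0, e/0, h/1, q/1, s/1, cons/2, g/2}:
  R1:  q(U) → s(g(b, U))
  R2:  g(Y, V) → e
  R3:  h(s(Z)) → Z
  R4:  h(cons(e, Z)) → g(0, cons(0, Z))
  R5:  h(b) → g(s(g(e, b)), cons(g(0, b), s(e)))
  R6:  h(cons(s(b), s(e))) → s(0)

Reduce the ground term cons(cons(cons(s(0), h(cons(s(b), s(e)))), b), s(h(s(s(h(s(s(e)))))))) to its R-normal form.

1. cons(cons(cons(s(0), h(cons(s(b), s(e)))), b), s(h(s(s(h(s(s(e))))))))  →  cons(cons(cons(s(0), s(0)), b), s(h(s(s(h(s(s(e))))))))   [R6 at 1.1.2]
2. cons(cons(cons(s(0), s(0)), b), s(h(s(s(h(s(s(e))))))))  →  cons(cons(cons(s(0), s(0)), b), s(s(h(s(s(e))))))   [R3 at 2.1]
3. cons(cons(cons(s(0), s(0)), b), s(s(h(s(s(e))))))  →  cons(cons(cons(s(0), s(0)), b), s(s(s(e))))   [R3 at 2.1.1]

cons(cons(cons(s(0), s(0)), b), s(s(s(e))))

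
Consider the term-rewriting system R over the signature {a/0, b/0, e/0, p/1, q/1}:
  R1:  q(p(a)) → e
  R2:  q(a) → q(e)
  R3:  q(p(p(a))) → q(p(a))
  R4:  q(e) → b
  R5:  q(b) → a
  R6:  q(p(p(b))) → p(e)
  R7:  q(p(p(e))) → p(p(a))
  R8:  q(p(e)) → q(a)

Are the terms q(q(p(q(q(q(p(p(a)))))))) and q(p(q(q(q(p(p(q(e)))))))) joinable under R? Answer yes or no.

Reduce t₁ = q(q(p(q(q(q(p(p(a)))))))):
1. q(q(p(q(q(q(p(p(a))))))))  →  q(q(p(q(q(q(p(a)))))))   [R3 at 1.1.1.1.1]
2. q(q(p(q(q(q(p(a)))))))  →  q(q(p(q(q(e)))))   [R1 at 1.1.1.1.1]
3. q(q(p(q(q(e)))))  →  q(q(p(q(b))))   [R4 at 1.1.1.1]
4. q(q(p(q(b))))  →  q(q(p(a)))   [R5 at 1.1.1]
5. q(q(p(a)))  →  q(e)   [R1 at 1]
6. q(e)  →  b   [R4 at ε]

Reduce t₂ = q(p(q(q(q(p(p(q(e)))))))):
1. q(p(q(q(q(p(p(q(e))))))))  →  q(p(q(q(q(p(p(b)))))))   [R4 at 1.1.1.1.1.1.1]
2. q(p(q(q(q(p(p(b)))))))  →  q(p(q(q(p(e)))))   [R6 at 1.1.1.1]
3. q(p(q(q(p(e)))))  →  q(p(q(q(a))))   [R8 at 1.1.1]
4. q(p(q(q(a))))  →  q(p(q(q(e))))   [R2 at 1.1.1]
5. q(p(q(q(e))))  →  q(p(q(b)))   [R4 at 1.1.1]
6. q(p(q(b)))  →  q(p(a))   [R5 at 1.1]
7. q(p(a))  →  e   [R1 at ε]

no — NF(t₁) = b, NF(t₂) = e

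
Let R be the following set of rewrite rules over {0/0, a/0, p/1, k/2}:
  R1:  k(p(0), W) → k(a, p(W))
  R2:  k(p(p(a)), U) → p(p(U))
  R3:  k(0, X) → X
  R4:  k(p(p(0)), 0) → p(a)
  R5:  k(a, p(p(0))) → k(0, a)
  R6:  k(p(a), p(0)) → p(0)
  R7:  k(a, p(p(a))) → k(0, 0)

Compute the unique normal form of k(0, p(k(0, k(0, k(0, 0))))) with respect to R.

1. k(0, p(k(0, k(0, k(0, 0)))))  →  p(k(0, k(0, k(0, 0))))   [R3 at ε]
2. p(k(0, k(0, k(0, 0))))  →  p(k(0, k(0, 0)))   [R3 at 1]
3. p(k(0, k(0, 0)))  →  p(k(0, 0))   [R3 at 1]
4. p(k(0, 0))  →  p(0)   [R3 at 1]

p(0)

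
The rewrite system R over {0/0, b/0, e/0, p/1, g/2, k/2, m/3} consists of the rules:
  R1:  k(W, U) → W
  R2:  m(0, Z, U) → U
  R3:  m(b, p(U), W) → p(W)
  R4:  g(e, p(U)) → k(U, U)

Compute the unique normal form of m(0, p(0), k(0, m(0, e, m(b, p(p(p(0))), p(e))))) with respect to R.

1. m(0, p(0), k(0, m(0, e, m(b, p(p(p(0))), p(e)))))  →  k(0, m(0, e, m(b, p(p(p(0))), p(e))))   [R2 at ε]
2. k(0, m(0, e, m(b, p(p(p(0))), p(e))))  →  0   [R1 at ε]

0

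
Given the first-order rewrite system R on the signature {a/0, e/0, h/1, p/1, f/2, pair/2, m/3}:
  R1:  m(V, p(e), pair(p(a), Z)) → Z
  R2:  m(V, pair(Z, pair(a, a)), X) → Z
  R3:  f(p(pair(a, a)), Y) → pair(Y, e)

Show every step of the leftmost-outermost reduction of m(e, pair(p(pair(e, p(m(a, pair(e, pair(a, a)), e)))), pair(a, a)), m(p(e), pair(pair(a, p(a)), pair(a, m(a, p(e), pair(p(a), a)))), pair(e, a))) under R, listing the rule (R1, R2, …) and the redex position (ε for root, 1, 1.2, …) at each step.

1. m(e, pair(p(pair(e, p(m(a, pair(e, pair(a, a)), e)))), pair(a, a)), m(p(e), pair(pair(a, p(a)), pair(a, m(a, p(e), pair(p(a), a)))), pair(e, a)))  →  p(pair(e, p(m(a, pair(e, pair(a, a)), e))))   [R2 at ε]
2. p(pair(e, p(m(a, pair(e, pair(a, a)), e))))  →  p(pair(e, p(e)))   [R2 at 1.2.1]

p(pair(e, p(e)))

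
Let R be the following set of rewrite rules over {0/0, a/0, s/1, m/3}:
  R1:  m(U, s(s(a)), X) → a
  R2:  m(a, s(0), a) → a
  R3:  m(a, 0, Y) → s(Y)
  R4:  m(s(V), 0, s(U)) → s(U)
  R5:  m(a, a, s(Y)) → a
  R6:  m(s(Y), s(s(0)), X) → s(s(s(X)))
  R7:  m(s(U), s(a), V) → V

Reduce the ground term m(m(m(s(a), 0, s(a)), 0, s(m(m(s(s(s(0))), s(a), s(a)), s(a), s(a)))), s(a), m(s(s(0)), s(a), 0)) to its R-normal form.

1. m(m(m(s(a), 0, s(a)), 0, s(m(m(s(s(s(0))), s(a), s(a)), s(a), s(a)))), s(a), m(s(s(0)), s(a), 0))  →  m(m(s(a), 0, s(m(m(s(s(s(0))), s(a), s(a)), s(a), s(a)))), s(a), m(s(s(0)), s(a), 0))   [R4 at 1.1]
2. m(m(s(a), 0, s(m(m(s(s(s(0))), s(a), s(a)), s(a), s(a)))), s(a), m(s(s(0)), s(a), 0))  →  m(s(m(m(s(s(s(0))), s(a), s(a)), s(a), s(a))), s(a), m(s(s(0)), s(a), 0))   [R4 at 1]
3. m(s(m(m(s(s(s(0))), s(a), s(a)), s(a), s(a))), s(a), m(s(s(0)), s(a), 0))  →  m(s(s(0)), s(a), 0)   [R7 at ε]
4. m(s(s(0)), s(a), 0)  →  0   [R7 at ε]

0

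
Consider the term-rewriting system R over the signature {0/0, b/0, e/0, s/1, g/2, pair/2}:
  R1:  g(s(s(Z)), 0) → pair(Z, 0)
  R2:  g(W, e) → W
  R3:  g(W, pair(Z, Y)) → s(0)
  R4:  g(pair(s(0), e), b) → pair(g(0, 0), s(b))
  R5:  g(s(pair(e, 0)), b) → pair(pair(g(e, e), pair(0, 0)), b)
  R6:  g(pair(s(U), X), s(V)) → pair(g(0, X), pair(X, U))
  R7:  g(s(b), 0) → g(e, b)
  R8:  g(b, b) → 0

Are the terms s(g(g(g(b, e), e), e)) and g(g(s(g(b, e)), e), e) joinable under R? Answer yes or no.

Reduce t₁ = s(g(g(g(b, e), e), e)):
1. s(g(g(g(b, e), e), e))  →  s(g(g(b, e), e))   [R2 at 1]
2. s(g(g(b, e), e))  →  s(g(b, e))   [R2 at 1]
3. s(g(b, e))  →  s(b)   [R2 at 1]

Reduce t₂ = g(g(s(g(b, e)), e), e):
1. g(g(s(g(b, e)), e), e)  →  g(s(g(b, e)), e)   [R2 at ε]
2. g(s(g(b, e)), e)  →  s(g(b, e))   [R2 at ε]
3. s(g(b, e))  →  s(b)   [R2 at 1]

yes — NF(t₁) = s(b), NF(t₂) = s(b)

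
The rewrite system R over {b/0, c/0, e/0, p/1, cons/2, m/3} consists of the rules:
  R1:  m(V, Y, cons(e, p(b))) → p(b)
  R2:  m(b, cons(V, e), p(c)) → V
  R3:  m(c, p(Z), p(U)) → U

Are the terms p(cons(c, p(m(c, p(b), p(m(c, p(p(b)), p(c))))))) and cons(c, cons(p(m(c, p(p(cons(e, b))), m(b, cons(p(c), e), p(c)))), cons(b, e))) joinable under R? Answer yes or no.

no — NF(t₁) = p(cons(c, p(c))), NF(t₂) = cons(c, cons(p(c), cons(b, e)))

Reduce t₁ = p(cons(c, p(m(c, p(b), p(m(c, p(p(b)), p(c))))))):
1. p(cons(c, p(m(c, p(b), p(m(c, p(p(b)), p(c)))))))  →  p(cons(c, p(m(c, p(p(b)), p(c)))))   [R3 at 1.2.1]
2. p(cons(c, p(m(c, p(p(b)), p(c)))))  →  p(cons(c, p(c)))   [R3 at 1.2.1]

Reduce t₂ = cons(c, cons(p(m(c, p(p(cons(e, b))), m(b, cons(p(c), e), p(c)))), cons(b, e))):
1. cons(c, cons(p(m(c, p(p(cons(e, b))), m(b, cons(p(c), e), p(c)))), cons(b, e)))  →  cons(c, cons(p(m(c, p(p(cons(e, b))), p(c))), cons(b, e)))   [R2 at 2.1.1.3]
2. cons(c, cons(p(m(c, p(p(cons(e, b))), p(c))), cons(b, e)))  →  cons(c, cons(p(c), cons(b, e)))   [R3 at 2.1.1]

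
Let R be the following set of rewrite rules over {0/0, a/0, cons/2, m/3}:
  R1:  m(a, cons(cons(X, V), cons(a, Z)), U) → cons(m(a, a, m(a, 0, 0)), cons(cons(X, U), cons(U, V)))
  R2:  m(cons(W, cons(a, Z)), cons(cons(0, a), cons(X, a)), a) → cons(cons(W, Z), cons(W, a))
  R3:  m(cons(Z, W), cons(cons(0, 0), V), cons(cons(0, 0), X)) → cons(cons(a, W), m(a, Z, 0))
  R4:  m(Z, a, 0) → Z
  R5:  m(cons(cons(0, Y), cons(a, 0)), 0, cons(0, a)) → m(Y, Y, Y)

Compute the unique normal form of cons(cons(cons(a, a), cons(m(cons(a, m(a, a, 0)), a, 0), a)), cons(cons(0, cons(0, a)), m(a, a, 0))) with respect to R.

cons(cons(cons(a, a), cons(cons(a, a), a)), cons(cons(0, cons(0, a)), a))

1. cons(cons(cons(a, a), cons(m(cons(a, m(a, a, 0)), a, 0), a)), cons(cons(0, cons(0, a)), m(a, a, 0)))  →  cons(cons(cons(a, a), cons(cons(a, m(a, a, 0)), a)), cons(cons(0, cons(0, a)), m(a, a, 0)))   [R4 at 1.2.1]
2. cons(cons(cons(a, a), cons(cons(a, m(a, a, 0)), a)), cons(cons(0, cons(0, a)), m(a, a, 0)))  →  cons(cons(cons(a, a), cons(cons(a, a), a)), cons(cons(0, cons(0, a)), m(a, a, 0)))   [R4 at 1.2.1.2]
3. cons(cons(cons(a, a), cons(cons(a, a), a)), cons(cons(0, cons(0, a)), m(a, a, 0)))  →  cons(cons(cons(a, a), cons(cons(a, a), a)), cons(cons(0, cons(0, a)), a))   [R4 at 2.2]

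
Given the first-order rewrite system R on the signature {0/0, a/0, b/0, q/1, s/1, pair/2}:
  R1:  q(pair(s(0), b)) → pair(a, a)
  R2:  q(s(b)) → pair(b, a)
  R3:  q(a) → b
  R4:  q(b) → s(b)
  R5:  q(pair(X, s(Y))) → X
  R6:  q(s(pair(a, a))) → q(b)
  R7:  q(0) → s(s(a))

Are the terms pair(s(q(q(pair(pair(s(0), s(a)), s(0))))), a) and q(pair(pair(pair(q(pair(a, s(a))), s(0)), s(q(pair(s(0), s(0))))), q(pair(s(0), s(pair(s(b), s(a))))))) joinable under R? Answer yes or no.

Reduce t₁ = pair(s(q(q(pair(pair(s(0), s(a)), s(0))))), a):
1. pair(s(q(q(pair(pair(s(0), s(a)), s(0))))), a)  →  pair(s(q(pair(s(0), s(a)))), a)   [R5 at 1.1.1]
2. pair(s(q(pair(s(0), s(a)))), a)  →  pair(s(s(0)), a)   [R5 at 1.1]

Reduce t₂ = q(pair(pair(pair(q(pair(a, s(a))), s(0)), s(q(pair(s(0), s(0))))), q(pair(s(0), s(pair(s(b), s(a))))))):
1. q(pair(pair(pair(q(pair(a, s(a))), s(0)), s(q(pair(s(0), s(0))))), q(pair(s(0), s(pair(s(b), s(a)))))))  →  q(pair(pair(pair(a, s(0)), s(q(pair(s(0), s(0))))), q(pair(s(0), s(pair(s(b), s(a)))))))   [R5 at 1.1.1.1]
2. q(pair(pair(pair(a, s(0)), s(q(pair(s(0), s(0))))), q(pair(s(0), s(pair(s(b), s(a)))))))  →  q(pair(pair(pair(a, s(0)), s(s(0))), q(pair(s(0), s(pair(s(b), s(a)))))))   [R5 at 1.1.2.1]
3. q(pair(pair(pair(a, s(0)), s(s(0))), q(pair(s(0), s(pair(s(b), s(a)))))))  →  q(pair(pair(pair(a, s(0)), s(s(0))), s(0)))   [R5 at 1.2]
4. q(pair(pair(pair(a, s(0)), s(s(0))), s(0)))  →  pair(pair(a, s(0)), s(s(0)))   [R5 at ε]

no — NF(t₁) = pair(s(s(0)), a), NF(t₂) = pair(pair(a, s(0)), s(s(0)))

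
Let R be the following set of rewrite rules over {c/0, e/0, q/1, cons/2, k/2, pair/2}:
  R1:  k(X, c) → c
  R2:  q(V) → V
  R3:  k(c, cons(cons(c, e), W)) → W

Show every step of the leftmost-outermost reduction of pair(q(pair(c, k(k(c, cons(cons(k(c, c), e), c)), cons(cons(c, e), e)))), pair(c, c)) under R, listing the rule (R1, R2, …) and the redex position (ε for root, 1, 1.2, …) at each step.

1. pair(q(pair(c, k(k(c, cons(cons(k(c, c), e), c)), cons(cons(c, e), e)))), pair(c, c))  →  pair(pair(c, k(k(c, cons(cons(k(c, c), e), c)), cons(cons(c, e), e))), pair(c, c))   [R2 at 1]
2. pair(pair(c, k(k(c, cons(cons(k(c, c), e), c)), cons(cons(c, e), e))), pair(c, c))  →  pair(pair(c, k(k(c, cons(cons(c, e), c)), cons(cons(c, e), e))), pair(c, c))   [R1 at 1.2.1.2.1.1]
3. pair(pair(c, k(k(c, cons(cons(c, e), c)), cons(cons(c, e), e))), pair(c, c))  →  pair(pair(c, k(c, cons(cons(c, e), e))), pair(c, c))   [R3 at 1.2.1]
4. pair(pair(c, k(c, cons(cons(c, e), e))), pair(c, c))  →  pair(pair(c, e), pair(c, c))   [R3 at 1.2]

pair(pair(c, e), pair(c, c))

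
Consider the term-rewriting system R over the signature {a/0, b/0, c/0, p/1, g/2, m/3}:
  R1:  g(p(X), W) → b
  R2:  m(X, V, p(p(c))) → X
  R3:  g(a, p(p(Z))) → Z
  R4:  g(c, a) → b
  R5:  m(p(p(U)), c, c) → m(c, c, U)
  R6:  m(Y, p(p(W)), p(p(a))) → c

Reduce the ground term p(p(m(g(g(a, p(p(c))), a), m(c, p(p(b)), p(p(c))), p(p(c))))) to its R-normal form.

p(p(b))

1. p(p(m(g(g(a, p(p(c))), a), m(c, p(p(b)), p(p(c))), p(p(c)))))  →  p(p(g(g(a, p(p(c))), a)))   [R2 at 1.1]
2. p(p(g(g(a, p(p(c))), a)))  →  p(p(g(c, a)))   [R3 at 1.1.1]
3. p(p(g(c, a)))  →  p(p(b))   [R4 at 1.1]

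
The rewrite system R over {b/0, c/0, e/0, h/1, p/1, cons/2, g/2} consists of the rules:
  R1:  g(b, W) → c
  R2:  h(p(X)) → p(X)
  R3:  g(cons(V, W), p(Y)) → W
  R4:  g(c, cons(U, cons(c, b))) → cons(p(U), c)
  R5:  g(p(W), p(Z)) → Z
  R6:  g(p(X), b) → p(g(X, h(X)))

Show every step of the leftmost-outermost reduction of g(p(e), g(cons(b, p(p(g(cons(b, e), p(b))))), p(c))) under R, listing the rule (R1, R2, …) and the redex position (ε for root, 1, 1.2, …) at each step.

1. g(p(e), g(cons(b, p(p(g(cons(b, e), p(b))))), p(c)))  →  g(p(e), p(p(g(cons(b, e), p(b)))))   [R3 at 2]
2. g(p(e), p(p(g(cons(b, e), p(b)))))  →  p(g(cons(b, e), p(b)))   [R5 at ε]
3. p(g(cons(b, e), p(b)))  →  p(e)   [R3 at 1]

p(e)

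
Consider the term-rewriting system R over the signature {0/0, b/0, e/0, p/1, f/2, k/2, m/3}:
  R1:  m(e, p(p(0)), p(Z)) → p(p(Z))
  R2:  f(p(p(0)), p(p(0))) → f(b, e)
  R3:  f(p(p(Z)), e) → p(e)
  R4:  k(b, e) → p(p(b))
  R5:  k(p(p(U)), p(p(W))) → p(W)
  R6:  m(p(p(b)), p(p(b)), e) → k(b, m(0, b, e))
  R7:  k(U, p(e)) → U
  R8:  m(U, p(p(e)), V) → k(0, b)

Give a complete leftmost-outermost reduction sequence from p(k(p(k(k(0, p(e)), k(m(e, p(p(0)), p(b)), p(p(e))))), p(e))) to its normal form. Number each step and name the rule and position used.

1. p(k(p(k(k(0, p(e)), k(m(e, p(p(0)), p(b)), p(p(e))))), p(e)))  →  p(p(k(k(0, p(e)), k(m(e, p(p(0)), p(b)), p(p(e))))))   [R7 at 1]
2. p(p(k(k(0, p(e)), k(m(e, p(p(0)), p(b)), p(p(e))))))  →  p(p(k(0, k(m(e, p(p(0)), p(b)), p(p(e))))))   [R7 at 1.1.1]
3. p(p(k(0, k(m(e, p(p(0)), p(b)), p(p(e))))))  →  p(p(k(0, k(p(p(b)), p(p(e))))))   [R1 at 1.1.2.1]
4. p(p(k(0, k(p(p(b)), p(p(e))))))  →  p(p(k(0, p(e))))   [R5 at 1.1.2]
5. p(p(k(0, p(e))))  →  p(p(0))   [R7 at 1.1]

p(p(0))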